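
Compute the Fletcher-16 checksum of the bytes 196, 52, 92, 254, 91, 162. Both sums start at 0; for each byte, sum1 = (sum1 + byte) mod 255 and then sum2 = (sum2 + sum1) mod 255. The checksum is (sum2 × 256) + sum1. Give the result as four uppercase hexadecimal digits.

Running sums (mod 255):
  after byte 0 (196): sum1=196, sum2=196
  after byte 1 (52): sum1=248, sum2=189
  after byte 2 (92): sum1=85, sum2=19
  after byte 3 (254): sum1=84, sum2=103
  after byte 4 (91): sum1=175, sum2=23
  after byte 5 (162): sum1=82, sum2=105
Checksum = sum2·256 + sum1 = 105·256 + 82 = 26962 = 0x6952.

6952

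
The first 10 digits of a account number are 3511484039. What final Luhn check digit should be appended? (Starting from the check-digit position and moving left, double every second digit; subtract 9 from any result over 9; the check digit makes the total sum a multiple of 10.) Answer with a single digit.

Partial digits right→left: 9 3 0 4 8 4 1 1 5 3
Double every second digit counting from the check-digit position (so the 1st, 3rd, 5th, ... of the partial from the right).
  doubled (with −9 where >9): 9 0 7 2 1 → sum 19
  kept as-is: 3 4 4 1 3 → sum 15
Total = 19 + 15 = 34.
Check digit = (10 − (34 mod 10)) mod 10 = 6.

6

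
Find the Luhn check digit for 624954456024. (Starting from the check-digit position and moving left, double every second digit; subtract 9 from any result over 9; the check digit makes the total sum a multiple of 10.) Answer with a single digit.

Partial digits right→left: 4 2 0 6 5 4 4 5 9 4 2 6
Double every second digit counting from the check-digit position (so the 1st, 3rd, 5th, ... of the partial from the right).
  doubled (with −9 where >9): 8 0 1 8 9 4 → sum 30
  kept as-is: 2 6 4 5 4 6 → sum 27
Total = 30 + 27 = 57.
Check digit = (10 − (57 mod 10)) mod 10 = 3.

3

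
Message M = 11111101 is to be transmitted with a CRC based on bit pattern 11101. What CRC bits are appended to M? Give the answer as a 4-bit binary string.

0001

Append 4 zeros: 111111010000. Divide by 11101 (XOR where the leading bit is 1):
  pos 0: 11111 XOR 11101 = 00010
  pos 3: 10101 XOR 11101 = 01000
  pos 4: 10000 XOR 11101 = 01101
  pos 5: 11010 XOR 11101 = 00111
  pos 7: 11100 XOR 11101 = 00001
Remainder (last 4 bits) = 0001. This is the CRC / FCS.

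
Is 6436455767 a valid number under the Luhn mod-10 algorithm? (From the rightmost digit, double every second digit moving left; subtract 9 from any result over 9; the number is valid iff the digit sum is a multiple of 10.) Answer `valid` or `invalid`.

From the right, keep odd positions and double even positions (subtract 9 from any doubled value over 9):
  doubled (positions 2,4,...): 3 1 8 6 3 → sum 21
  kept (positions 1,3,...): 7 7 5 6 4 → sum 29
Total = 50.
50 mod 10 = 0, so the number is valid.

valid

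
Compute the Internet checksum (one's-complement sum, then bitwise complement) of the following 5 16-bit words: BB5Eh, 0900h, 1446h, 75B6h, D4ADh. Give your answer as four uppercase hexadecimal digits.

One's-complement addition (fold any carry out of bit 15 back into bit 0):
  0xBB5E + 0x0900 = 0x0C45E
  0xC45E + 0x1446 = 0x0D8A4
  0xD8A4 + 0x75B6 = 0x14E5A → wrap carry → 0x4E5B
  0x4E5B + 0xD4AD = 0x12308 → wrap carry → 0x2309
One's-complement sum = 0x2309.
Checksum = ~0x2309 & 0xFFFF = 0xDCF6.

DCF6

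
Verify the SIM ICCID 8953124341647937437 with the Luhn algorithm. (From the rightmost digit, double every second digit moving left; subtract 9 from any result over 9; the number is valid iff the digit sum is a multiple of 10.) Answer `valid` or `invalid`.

invalid

From the right, keep odd positions and double even positions (subtract 9 from any doubled value over 9):
  doubled (positions 2,4,...): 6 5 9 8 2 6 4 6 9 → sum 55
  kept (positions 1,3,...): 7 4 3 7 6 4 4 1 5 8 → sum 49
Total = 104.
104 mod 10 = 4, so the number is invalid.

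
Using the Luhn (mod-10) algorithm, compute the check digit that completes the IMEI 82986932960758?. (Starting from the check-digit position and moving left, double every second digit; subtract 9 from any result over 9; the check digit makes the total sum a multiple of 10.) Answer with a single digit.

Partial digits right→left: 8 5 7 0 6 9 2 3 9 6 8 9 2 8
Double every second digit counting from the check-digit position (so the 1st, 3rd, 5th, ... of the partial from the right).
  doubled (with −9 where >9): 7 5 3 4 9 7 4 → sum 39
  kept as-is: 5 0 9 3 6 9 8 → sum 40
Total = 39 + 40 = 79.
Check digit = (10 − (79 mod 10)) mod 10 = 1.

1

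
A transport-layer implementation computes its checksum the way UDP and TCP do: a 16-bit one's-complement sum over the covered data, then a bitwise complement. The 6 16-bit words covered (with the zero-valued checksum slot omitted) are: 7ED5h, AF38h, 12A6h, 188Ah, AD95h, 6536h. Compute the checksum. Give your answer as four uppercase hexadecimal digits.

93F5

One's-complement addition (fold any carry out of bit 15 back into bit 0):
  0x7ED5 + 0xAF38 = 0x12E0D → wrap carry → 0x2E0E
  0x2E0E + 0x12A6 = 0x040B4
  0x40B4 + 0x188A = 0x0593E
  0x593E + 0xAD95 = 0x106D3 → wrap carry → 0x06D4
  0x06D4 + 0x6536 = 0x06C0A
One's-complement sum = 0x6C0A.
Checksum = ~0x6C0A & 0xFFFF = 0x93F5.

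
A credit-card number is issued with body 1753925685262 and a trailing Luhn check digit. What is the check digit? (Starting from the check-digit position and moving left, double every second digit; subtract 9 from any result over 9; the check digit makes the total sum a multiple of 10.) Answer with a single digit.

3

Partial digits right→left: 2 6 2 5 8 6 5 2 9 3 5 7 1
Double every second digit counting from the check-digit position (so the 1st, 3rd, 5th, ... of the partial from the right).
  doubled (with −9 where >9): 4 4 7 1 9 1 2 → sum 28
  kept as-is: 6 5 6 2 3 7 → sum 29
Total = 28 + 29 = 57.
Check digit = (10 − (57 mod 10)) mod 10 = 3.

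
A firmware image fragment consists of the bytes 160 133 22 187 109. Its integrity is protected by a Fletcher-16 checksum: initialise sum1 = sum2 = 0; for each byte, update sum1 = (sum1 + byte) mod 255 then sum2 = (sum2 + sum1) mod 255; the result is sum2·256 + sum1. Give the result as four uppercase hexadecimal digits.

Running sums (mod 255):
  after byte 0 (160): sum1=160, sum2=160
  after byte 1 (133): sum1=38, sum2=198
  after byte 2 (22): sum1=60, sum2=3
  after byte 3 (187): sum1=247, sum2=250
  after byte 4 (109): sum1=101, sum2=96
Checksum = sum2·256 + sum1 = 96·256 + 101 = 24677 = 0x6065.

6065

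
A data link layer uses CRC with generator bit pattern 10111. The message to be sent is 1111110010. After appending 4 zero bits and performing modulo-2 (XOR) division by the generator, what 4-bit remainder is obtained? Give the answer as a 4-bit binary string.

Append 4 zeros: 11111100100000. Divide by 10111 (XOR where the leading bit is 1):
  pos 0: 11111 XOR 10111 = 01000
  pos 1: 10001 XOR 10111 = 00110
  pos 3: 11000 XOR 10111 = 01111
  pos 4: 11111 XOR 10111 = 01000
  pos 5: 10000 XOR 10111 = 00111
  pos 7: 11100 XOR 10111 = 01011
  pos 8: 10110 XOR 10111 = 00001
Remainder (last 4 bits) = 0010. This is the CRC / FCS.

0010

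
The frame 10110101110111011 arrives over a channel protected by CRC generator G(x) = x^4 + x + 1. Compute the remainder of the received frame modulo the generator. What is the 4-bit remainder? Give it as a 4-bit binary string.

Modulo-2 division of 10110101110111011 by 10011:
  pos 0: 10110 XOR 10011 = 00101
  pos 2: 10110 XOR 10011 = 00101
  pos 4: 10111 XOR 10011 = 00100
  pos 6: 10010 XOR 10011 = 00001
  pos 10: 11110 XOR 10011 = 01101
  pos 11: 11011 XOR 10011 = 01000
  pos 12: 10001 XOR 10011 = 00010
Remainder = 0010 (nonzero — an error is detected).

0010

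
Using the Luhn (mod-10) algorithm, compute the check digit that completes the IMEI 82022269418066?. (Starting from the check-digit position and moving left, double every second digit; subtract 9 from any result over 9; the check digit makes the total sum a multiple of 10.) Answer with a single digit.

0

Partial digits right→left: 6 6 0 8 1 4 9 6 2 2 2 0 2 8
Double every second digit counting from the check-digit position (so the 1st, 3rd, 5th, ... of the partial from the right).
  doubled (with −9 where >9): 3 0 2 9 4 4 4 → sum 26
  kept as-is: 6 8 4 6 2 0 8 → sum 34
Total = 26 + 34 = 60.
Check digit = (10 − (60 mod 10)) mod 10 = 0.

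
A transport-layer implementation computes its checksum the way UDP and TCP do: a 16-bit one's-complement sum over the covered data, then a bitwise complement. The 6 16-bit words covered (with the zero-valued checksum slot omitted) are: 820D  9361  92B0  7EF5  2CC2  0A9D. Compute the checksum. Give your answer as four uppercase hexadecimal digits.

A18B

One's-complement addition (fold any carry out of bit 15 back into bit 0):
  0x820D + 0x9361 = 0x1156E → wrap carry → 0x156F
  0x156F + 0x92B0 = 0x0A81F
  0xA81F + 0x7EF5 = 0x12714 → wrap carry → 0x2715
  0x2715 + 0x2CC2 = 0x053D7
  0x53D7 + 0x0A9D = 0x05E74
One's-complement sum = 0x5E74.
Checksum = ~0x5E74 & 0xFFFF = 0xA18B.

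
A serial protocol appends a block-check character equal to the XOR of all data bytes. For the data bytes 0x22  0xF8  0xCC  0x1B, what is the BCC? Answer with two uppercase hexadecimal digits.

XOR the bytes together:
  start with 0x22
  0x22 ⊕ 0xF8 = 0xDA
  0xDA ⊕ 0xCC = 0x16
  0x16 ⊕ 0x1B = 0x0D

0D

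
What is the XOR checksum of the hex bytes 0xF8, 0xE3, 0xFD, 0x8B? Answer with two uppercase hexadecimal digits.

6D

XOR the bytes together:
  start with 0xF8
  0xF8 ⊕ 0xE3 = 0x1B
  0x1B ⊕ 0xFD = 0xE6
  0xE6 ⊕ 0x8B = 0x6D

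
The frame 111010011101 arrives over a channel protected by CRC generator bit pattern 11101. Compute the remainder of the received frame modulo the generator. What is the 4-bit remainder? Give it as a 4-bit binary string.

Modulo-2 division of 111010011101 by 11101:
  pos 0: 11101 XOR 11101 = 00000
  pos 7: 11101 XOR 11101 = 00000
Remainder = 0000 (zero — the frame passes the CRC check).

0000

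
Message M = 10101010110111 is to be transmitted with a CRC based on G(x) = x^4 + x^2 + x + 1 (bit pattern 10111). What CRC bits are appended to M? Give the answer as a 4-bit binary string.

Append 4 zeros: 101010101101110000. Divide by 10111 (XOR where the leading bit is 1):
  pos 0: 10101 XOR 10111 = 00010
  pos 3: 10010 XOR 10111 = 00101
  pos 5: 10111 XOR 10111 = 00000
  pos 11: 11100 XOR 10111 = 01011
  pos 12: 10110 XOR 10111 = 00001
Remainder (last 4 bits) = 0010. This is the CRC / FCS.

0010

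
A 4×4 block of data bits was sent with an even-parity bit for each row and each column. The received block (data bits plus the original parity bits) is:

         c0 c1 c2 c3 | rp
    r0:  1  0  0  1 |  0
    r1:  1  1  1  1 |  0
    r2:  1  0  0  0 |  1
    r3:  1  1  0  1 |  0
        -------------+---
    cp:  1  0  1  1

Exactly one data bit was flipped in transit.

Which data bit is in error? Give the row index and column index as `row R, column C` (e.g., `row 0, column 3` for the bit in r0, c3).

row 3, column 0

Recompute each row's even parity and compare to rp:
  r0: data parity 0, sent rp 0 → ok
  r1: data parity 0, sent rp 0 → ok
  r2: data parity 1, sent rp 1 → ok
  r3: data parity 1, sent rp 0 → mismatch
Recompute each column's even parity and compare to cp:
  c0: data parity 0, sent cp 1 → mismatch
  c1: data parity 0, sent cp 0 → ok
  c2: data parity 1, sent cp 1 → ok
  c3: data parity 1, sent cp 1 → ok
Exactly one row (r3) and one column (c0) fail → the flipped bit is at their intersection.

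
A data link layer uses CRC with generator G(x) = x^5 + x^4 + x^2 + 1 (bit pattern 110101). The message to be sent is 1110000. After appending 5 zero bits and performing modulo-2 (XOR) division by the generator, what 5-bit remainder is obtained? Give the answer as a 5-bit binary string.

Append 5 zeros: 111000000000. Divide by 110101 (XOR where the leading bit is 1):
  pos 0: 111000 XOR 110101 = 001101
  pos 2: 110100 XOR 110101 = 000001
Remainder (last 5 bits) = 10000. This is the CRC / FCS.

10000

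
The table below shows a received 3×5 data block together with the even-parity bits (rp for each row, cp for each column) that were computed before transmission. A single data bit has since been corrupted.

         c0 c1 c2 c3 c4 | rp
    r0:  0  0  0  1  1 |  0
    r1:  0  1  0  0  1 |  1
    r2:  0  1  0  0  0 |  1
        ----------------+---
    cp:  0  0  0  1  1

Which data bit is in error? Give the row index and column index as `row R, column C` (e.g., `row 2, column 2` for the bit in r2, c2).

Recompute each row's even parity and compare to rp:
  r0: data parity 0, sent rp 0 → ok
  r1: data parity 0, sent rp 1 → mismatch
  r2: data parity 1, sent rp 1 → ok
Recompute each column's even parity and compare to cp:
  c0: data parity 0, sent cp 0 → ok
  c1: data parity 0, sent cp 0 → ok
  c2: data parity 0, sent cp 0 → ok
  c3: data parity 1, sent cp 1 → ok
  c4: data parity 0, sent cp 1 → mismatch
Exactly one row (r1) and one column (c4) fail → the flipped bit is at their intersection.

row 1, column 4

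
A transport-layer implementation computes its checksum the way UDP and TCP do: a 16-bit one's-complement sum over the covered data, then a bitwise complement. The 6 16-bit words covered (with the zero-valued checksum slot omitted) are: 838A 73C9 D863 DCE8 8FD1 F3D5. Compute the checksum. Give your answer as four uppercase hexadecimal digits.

One's-complement addition (fold any carry out of bit 15 back into bit 0):
  0x838A + 0x73C9 = 0x0F753
  0xF753 + 0xD863 = 0x1CFB6 → wrap carry → 0xCFB7
  0xCFB7 + 0xDCE8 = 0x1AC9F → wrap carry → 0xACA0
  0xACA0 + 0x8FD1 = 0x13C71 → wrap carry → 0x3C72
  0x3C72 + 0xF3D5 = 0x13047 → wrap carry → 0x3048
One's-complement sum = 0x3048.
Checksum = ~0x3048 & 0xFFFF = 0xCFB7.

CFB7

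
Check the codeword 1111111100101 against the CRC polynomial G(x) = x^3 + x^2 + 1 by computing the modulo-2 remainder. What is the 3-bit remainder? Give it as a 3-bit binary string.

110

Modulo-2 division of 1111111100101 by 1101:
  pos 0: 1111 XOR 1101 = 0010
  pos 2: 1011 XOR 1101 = 0110
  pos 3: 1101 XOR 1101 = 0000
  pos 7: 1001 XOR 1101 = 0100
  pos 8: 1000 XOR 1101 = 0101
  pos 9: 1011 XOR 1101 = 0110
Remainder = 110 (nonzero — an error is detected).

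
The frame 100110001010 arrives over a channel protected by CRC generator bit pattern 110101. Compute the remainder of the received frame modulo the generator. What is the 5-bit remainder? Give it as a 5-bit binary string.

11001

Modulo-2 division of 100110001010 by 110101:
  pos 0: 100110 XOR 110101 = 010011
  pos 1: 100110 XOR 110101 = 010011
  pos 2: 100110 XOR 110101 = 010011
  pos 3: 100111 XOR 110101 = 010010
  pos 4: 100100 XOR 110101 = 010001
  pos 5: 100011 XOR 110101 = 010110
  pos 6: 101100 XOR 110101 = 011001
Remainder = 11001 (nonzero — an error is detected).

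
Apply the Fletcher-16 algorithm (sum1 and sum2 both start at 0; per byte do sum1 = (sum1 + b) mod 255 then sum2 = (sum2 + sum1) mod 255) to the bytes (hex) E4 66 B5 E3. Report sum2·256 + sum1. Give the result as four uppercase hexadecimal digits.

Running sums (mod 255):
  after byte 0 (E4): sum1=228, sum2=228
  after byte 1 (66): sum1=75, sum2=48
  after byte 2 (B5): sum1=1, sum2=49
  after byte 3 (E3): sum1=228, sum2=22
Checksum = sum2·256 + sum1 = 22·256 + 228 = 5860 = 0x16E4.

16E4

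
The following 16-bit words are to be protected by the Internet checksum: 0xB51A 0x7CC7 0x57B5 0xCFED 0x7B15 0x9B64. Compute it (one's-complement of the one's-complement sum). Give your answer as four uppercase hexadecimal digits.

9000

One's-complement addition (fold any carry out of bit 15 back into bit 0):
  0xB51A + 0x7CC7 = 0x131E1 → wrap carry → 0x31E2
  0x31E2 + 0x57B5 = 0x08997
  0x8997 + 0xCFED = 0x15984 → wrap carry → 0x5985
  0x5985 + 0x7B15 = 0x0D49A
  0xD49A + 0x9B64 = 0x16FFE → wrap carry → 0x6FFF
One's-complement sum = 0x6FFF.
Checksum = ~0x6FFF & 0xFFFF = 0x9000.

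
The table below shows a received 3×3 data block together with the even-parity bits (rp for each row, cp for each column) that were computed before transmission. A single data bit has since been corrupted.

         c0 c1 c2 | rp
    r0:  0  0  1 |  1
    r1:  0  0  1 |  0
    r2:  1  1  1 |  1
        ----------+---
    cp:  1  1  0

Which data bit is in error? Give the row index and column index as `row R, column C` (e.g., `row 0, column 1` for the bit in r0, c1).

row 1, column 2

Recompute each row's even parity and compare to rp:
  r0: data parity 1, sent rp 1 → ok
  r1: data parity 1, sent rp 0 → mismatch
  r2: data parity 1, sent rp 1 → ok
Recompute each column's even parity and compare to cp:
  c0: data parity 1, sent cp 1 → ok
  c1: data parity 1, sent cp 1 → ok
  c2: data parity 1, sent cp 0 → mismatch
Exactly one row (r1) and one column (c2) fail → the flipped bit is at their intersection.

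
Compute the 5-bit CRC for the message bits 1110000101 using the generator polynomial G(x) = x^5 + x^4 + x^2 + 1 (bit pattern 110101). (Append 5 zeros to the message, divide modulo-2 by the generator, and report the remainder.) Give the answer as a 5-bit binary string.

Append 5 zeros: 111000010100000. Divide by 110101 (XOR where the leading bit is 1):
  pos 0: 111000 XOR 110101 = 001101
  pos 2: 110101 XOR 110101 = 000000
  pos 9: 100000 XOR 110101 = 010101
Remainder (last 5 bits) = 10101. This is the CRC / FCS.

10101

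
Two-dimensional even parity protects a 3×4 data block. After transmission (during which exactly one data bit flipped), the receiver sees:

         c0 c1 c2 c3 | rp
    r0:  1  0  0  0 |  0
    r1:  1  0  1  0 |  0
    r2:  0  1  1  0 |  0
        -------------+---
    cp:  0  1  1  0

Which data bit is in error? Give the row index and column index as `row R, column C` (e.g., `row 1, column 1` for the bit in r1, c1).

Recompute each row's even parity and compare to rp:
  r0: data parity 1, sent rp 0 → mismatch
  r1: data parity 0, sent rp 0 → ok
  r2: data parity 0, sent rp 0 → ok
Recompute each column's even parity and compare to cp:
  c0: data parity 0, sent cp 0 → ok
  c1: data parity 1, sent cp 1 → ok
  c2: data parity 0, sent cp 1 → mismatch
  c3: data parity 0, sent cp 0 → ok
Exactly one row (r0) and one column (c2) fail → the flipped bit is at their intersection.

row 0, column 2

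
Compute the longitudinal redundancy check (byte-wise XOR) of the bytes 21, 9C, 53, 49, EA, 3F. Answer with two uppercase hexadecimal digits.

XOR the bytes together:
  start with 0x21
  0x21 ⊕ 0x9C = 0xBD
  0xBD ⊕ 0x53 = 0xEE
  0xEE ⊕ 0x49 = 0xA7
  0xA7 ⊕ 0xEA = 0x4D
  0x4D ⊕ 0x3F = 0x72

72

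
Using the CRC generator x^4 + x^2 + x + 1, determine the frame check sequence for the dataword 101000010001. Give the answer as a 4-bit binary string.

1100

Append 4 zeros: 1010000100010000. Divide by 10111 (XOR where the leading bit is 1):
  pos 0: 10100 XOR 10111 = 00011
  pos 3: 11001 XOR 10111 = 01110
  pos 4: 11100 XOR 10111 = 01011
  pos 5: 10110 XOR 10111 = 00001
  pos 9: 10100 XOR 10111 = 00011
Remainder (last 4 bits) = 1100. This is the CRC / FCS.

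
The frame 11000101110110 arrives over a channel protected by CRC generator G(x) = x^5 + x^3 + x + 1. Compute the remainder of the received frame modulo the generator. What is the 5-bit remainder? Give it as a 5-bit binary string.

00000

Modulo-2 division of 11000101110110 by 101011:
  pos 0: 110001 XOR 101011 = 011010
  pos 1: 110100 XOR 101011 = 011111
  pos 2: 111111 XOR 101011 = 010100
  pos 3: 101001 XOR 101011 = 000010
  pos 7: 101011 XOR 101011 = 000000
Remainder = 00000 (zero — the frame passes the CRC check).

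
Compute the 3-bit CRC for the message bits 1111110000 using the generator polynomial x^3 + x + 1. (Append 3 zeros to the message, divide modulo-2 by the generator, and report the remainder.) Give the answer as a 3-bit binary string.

Append 3 zeros: 1111110000000. Divide by 1011 (XOR where the leading bit is 1):
  pos 0: 1111 XOR 1011 = 0100
  pos 1: 1001 XOR 1011 = 0010
  pos 3: 1010 XOR 1011 = 0001
  pos 6: 1000 XOR 1011 = 0011
  pos 8: 1100 XOR 1011 = 0111
  pos 9: 1110 XOR 1011 = 0101
Remainder (last 3 bits) = 101. This is the CRC / FCS.

101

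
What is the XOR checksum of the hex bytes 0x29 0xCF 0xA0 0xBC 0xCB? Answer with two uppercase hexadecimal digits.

XOR the bytes together:
  start with 0x29
  0x29 ⊕ 0xCF = 0xE6
  0xE6 ⊕ 0xA0 = 0x46
  0x46 ⊕ 0xBC = 0xFA
  0xFA ⊕ 0xCB = 0x31

31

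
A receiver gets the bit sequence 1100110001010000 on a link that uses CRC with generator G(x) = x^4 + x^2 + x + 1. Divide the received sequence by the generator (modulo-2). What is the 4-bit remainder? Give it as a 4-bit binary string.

Modulo-2 division of 1100110001010000 by 10111:
  pos 0: 11001 XOR 10111 = 01110
  pos 1: 11101 XOR 10111 = 01010
  pos 2: 10100 XOR 10111 = 00011
  pos 5: 11001 XOR 10111 = 01110
  pos 6: 11100 XOR 10111 = 01011
  pos 7: 10111 XOR 10111 = 00000
Remainder = 0000 (zero — the frame passes the CRC check).

0000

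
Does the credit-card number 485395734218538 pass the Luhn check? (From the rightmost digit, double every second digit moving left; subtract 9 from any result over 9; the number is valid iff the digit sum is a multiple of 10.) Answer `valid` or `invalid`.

valid

From the right, keep odd positions and double even positions (subtract 9 from any doubled value over 9):
  doubled (positions 2,4,...): 6 7 4 6 1 6 7 → sum 37
  kept (positions 1,3,...): 8 5 1 4 7 9 5 4 → sum 43
Total = 80.
80 mod 10 = 0, so the number is valid.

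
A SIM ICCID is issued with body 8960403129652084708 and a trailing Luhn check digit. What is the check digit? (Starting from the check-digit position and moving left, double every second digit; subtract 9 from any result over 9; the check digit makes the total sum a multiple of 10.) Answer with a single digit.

8

Partial digits right→left: 8 0 7 4 8 0 2 5 6 9 2 1 3 0 4 0 6 9 8
Double every second digit counting from the check-digit position (so the 1st, 3rd, 5th, ... of the partial from the right).
  doubled (with −9 where >9): 7 5 7 4 3 4 6 8 3 7 → sum 54
  kept as-is: 0 4 0 5 9 1 0 0 9 → sum 28
Total = 54 + 28 = 82.
Check digit = (10 − (82 mod 10)) mod 10 = 8.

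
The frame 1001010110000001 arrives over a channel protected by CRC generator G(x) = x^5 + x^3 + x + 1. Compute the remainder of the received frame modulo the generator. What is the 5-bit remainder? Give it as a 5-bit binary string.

00000

Modulo-2 division of 1001010110000001 by 101011:
  pos 0: 100101 XOR 101011 = 001110
  pos 2: 111001 XOR 101011 = 010010
  pos 3: 100101 XOR 101011 = 001110
  pos 5: 111000 XOR 101011 = 010011
  pos 6: 100110 XOR 101011 = 001101
  pos 8: 110100 XOR 101011 = 011111
  pos 9: 111110 XOR 101011 = 010101
  pos 10: 101011 XOR 101011 = 000000
Remainder = 00000 (zero — the frame passes the CRC check).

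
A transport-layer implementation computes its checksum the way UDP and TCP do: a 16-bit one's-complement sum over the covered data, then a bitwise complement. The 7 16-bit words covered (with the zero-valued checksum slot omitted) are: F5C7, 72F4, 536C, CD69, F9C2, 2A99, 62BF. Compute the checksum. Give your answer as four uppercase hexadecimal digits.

One's-complement addition (fold any carry out of bit 15 back into bit 0):
  0xF5C7 + 0x72F4 = 0x168BB → wrap carry → 0x68BC
  0x68BC + 0x536C = 0x0BC28
  0xBC28 + 0xCD69 = 0x18991 → wrap carry → 0x8992
  0x8992 + 0xF9C2 = 0x18354 → wrap carry → 0x8355
  0x8355 + 0x2A99 = 0x0ADEE
  0xADEE + 0x62BF = 0x110AD → wrap carry → 0x10AE
One's-complement sum = 0x10AE.
Checksum = ~0x10AE & 0xFFFF = 0xEF51.

EF51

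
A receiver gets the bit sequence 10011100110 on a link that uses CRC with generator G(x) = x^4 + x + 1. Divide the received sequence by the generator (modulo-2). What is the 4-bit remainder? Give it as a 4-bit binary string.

0000

Modulo-2 division of 10011100110 by 10011:
  pos 0: 10011 XOR 10011 = 00000
  pos 5: 10011 XOR 10011 = 00000
Remainder = 0000 (zero — the frame passes the CRC check).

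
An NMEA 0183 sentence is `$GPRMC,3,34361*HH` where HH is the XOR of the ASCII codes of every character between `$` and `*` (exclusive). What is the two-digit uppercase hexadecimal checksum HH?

XOR the ASCII codes of the payload characters:
  'G' = 0x47 → acc = 0x47
  'P' = 0x50 → acc = 0x17
  'R' = 0x52 → acc = 0x45
  'M' = 0x4D → acc = 0x08
  'C' = 0x43 → acc = 0x4B
  ',' = 0x2C → acc = 0x67
  '3' = 0x33 → acc = 0x54
  ',' = 0x2C → acc = 0x78
  '3' = 0x33 → acc = 0x4B
  '4' = 0x34 → acc = 0x7F
  '3' = 0x33 → acc = 0x4C
  '6' = 0x36 → acc = 0x7A
  '1' = 0x31 → acc = 0x4B
Checksum = 0x4B.

4B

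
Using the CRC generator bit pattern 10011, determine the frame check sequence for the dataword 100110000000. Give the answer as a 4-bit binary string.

0000

Append 4 zeros: 1001100000000000. Divide by 10011 (XOR where the leading bit is 1):
  pos 0: 10011 XOR 10011 = 00000
Remainder (last 4 bits) = 0000. This is the CRC / FCS.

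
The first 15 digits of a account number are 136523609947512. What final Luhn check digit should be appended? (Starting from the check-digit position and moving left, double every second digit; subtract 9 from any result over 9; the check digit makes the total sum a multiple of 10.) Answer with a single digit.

Partial digits right→left: 2 1 5 7 4 9 9 0 6 3 2 5 6 3 1
Double every second digit counting from the check-digit position (so the 1st, 3rd, 5th, ... of the partial from the right).
  doubled (with −9 where >9): 4 1 8 9 3 4 3 2 → sum 34
  kept as-is: 1 7 9 0 3 5 3 → sum 28
Total = 34 + 28 = 62.
Check digit = (10 − (62 mod 10)) mod 10 = 8.

8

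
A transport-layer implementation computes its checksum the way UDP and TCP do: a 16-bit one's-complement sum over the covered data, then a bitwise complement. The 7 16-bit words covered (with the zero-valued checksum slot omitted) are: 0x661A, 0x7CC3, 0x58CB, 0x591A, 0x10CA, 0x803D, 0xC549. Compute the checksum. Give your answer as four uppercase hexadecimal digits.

14EB

One's-complement addition (fold any carry out of bit 15 back into bit 0):
  0x661A + 0x7CC3 = 0x0E2DD
  0xE2DD + 0x58CB = 0x13BA8 → wrap carry → 0x3BA9
  0x3BA9 + 0x591A = 0x094C3
  0x94C3 + 0x10CA = 0x0A58D
  0xA58D + 0x803D = 0x125CA → wrap carry → 0x25CB
  0x25CB + 0xC549 = 0x0EB14
One's-complement sum = 0xEB14.
Checksum = ~0xEB14 & 0xFFFF = 0x14EB.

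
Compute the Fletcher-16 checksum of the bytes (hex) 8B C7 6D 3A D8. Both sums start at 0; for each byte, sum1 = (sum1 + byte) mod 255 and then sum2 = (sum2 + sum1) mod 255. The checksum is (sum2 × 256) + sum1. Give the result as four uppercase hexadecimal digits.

6ED3

Running sums (mod 255):
  after byte 0 (8B): sum1=139, sum2=139
  after byte 1 (C7): sum1=83, sum2=222
  after byte 2 (6D): sum1=192, sum2=159
  after byte 3 (3A): sum1=250, sum2=154
  after byte 4 (D8): sum1=211, sum2=110
Checksum = sum2·256 + sum1 = 110·256 + 211 = 28371 = 0x6ED3.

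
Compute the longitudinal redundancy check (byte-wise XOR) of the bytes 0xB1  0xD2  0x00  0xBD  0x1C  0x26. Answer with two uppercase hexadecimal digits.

XOR the bytes together:
  start with 0xB1
  0xB1 ⊕ 0xD2 = 0x63
  0x63 ⊕ 0x00 = 0x63
  0x63 ⊕ 0xBD = 0xDE
  0xDE ⊕ 0x1C = 0xC2
  0xC2 ⊕ 0x26 = 0xE4

E4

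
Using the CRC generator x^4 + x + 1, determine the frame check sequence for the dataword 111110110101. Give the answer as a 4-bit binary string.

Append 4 zeros: 1111101101010000. Divide by 10011 (XOR where the leading bit is 1):
  pos 0: 11111 XOR 10011 = 01100
  pos 1: 11000 XOR 10011 = 01011
  pos 2: 10111 XOR 10011 = 00100
  pos 4: 10010 XOR 10011 = 00001
  pos 8: 11010 XOR 10011 = 01001
  pos 9: 10010 XOR 10011 = 00001
Remainder (last 4 bits) = 0100. This is the CRC / FCS.

0100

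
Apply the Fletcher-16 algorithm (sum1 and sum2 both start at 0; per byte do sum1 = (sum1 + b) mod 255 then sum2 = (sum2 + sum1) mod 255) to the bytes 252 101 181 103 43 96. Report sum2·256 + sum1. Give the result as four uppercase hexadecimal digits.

Running sums (mod 255):
  after byte 0 (252): sum1=252, sum2=252
  after byte 1 (101): sum1=98, sum2=95
  after byte 2 (181): sum1=24, sum2=119
  after byte 3 (103): sum1=127, sum2=246
  after byte 4 (43): sum1=170, sum2=161
  after byte 5 (96): sum1=11, sum2=172
Checksum = sum2·256 + sum1 = 172·256 + 11 = 44043 = 0xAC0B.

AC0B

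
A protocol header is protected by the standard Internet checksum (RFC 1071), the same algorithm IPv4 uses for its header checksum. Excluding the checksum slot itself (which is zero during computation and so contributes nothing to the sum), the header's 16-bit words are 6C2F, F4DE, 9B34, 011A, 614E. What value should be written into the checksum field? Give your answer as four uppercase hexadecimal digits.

A154

One's-complement addition (fold any carry out of bit 15 back into bit 0):
  0x6C2F + 0xF4DE = 0x1610D → wrap carry → 0x610E
  0x610E + 0x9B34 = 0x0FC42
  0xFC42 + 0x011A = 0x0FD5C
  0xFD5C + 0x614E = 0x15EAA → wrap carry → 0x5EAB
One's-complement sum = 0x5EAB.
Checksum = ~0x5EAB & 0xFFFF = 0xA154.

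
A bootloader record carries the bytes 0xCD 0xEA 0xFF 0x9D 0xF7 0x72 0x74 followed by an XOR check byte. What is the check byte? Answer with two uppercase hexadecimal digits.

B4

XOR the bytes together:
  start with 0xCD
  0xCD ⊕ 0xEA = 0x27
  0x27 ⊕ 0xFF = 0xD8
  0xD8 ⊕ 0x9D = 0x45
  0x45 ⊕ 0xF7 = 0xB2
  0xB2 ⊕ 0x72 = 0xC0
  0xC0 ⊕ 0x74 = 0xB4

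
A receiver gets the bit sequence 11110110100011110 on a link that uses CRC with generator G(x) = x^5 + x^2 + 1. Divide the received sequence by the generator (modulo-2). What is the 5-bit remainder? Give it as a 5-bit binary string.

00000

Modulo-2 division of 11110110100011110 by 100101:
  pos 0: 111101 XOR 100101 = 011000
  pos 1: 110001 XOR 100101 = 010100
  pos 2: 101000 XOR 100101 = 001101
  pos 4: 110110 XOR 100101 = 010011
  pos 5: 100110 XOR 100101 = 000011
  pos 9: 110111 XOR 100101 = 010010
  pos 10: 100101 XOR 100101 = 000000
Remainder = 00000 (zero — the frame passes the CRC check).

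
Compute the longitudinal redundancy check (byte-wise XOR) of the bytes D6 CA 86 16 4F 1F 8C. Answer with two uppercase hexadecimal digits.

XOR the bytes together:
  start with 0xD6
  0xD6 ⊕ 0xCA = 0x1C
  0x1C ⊕ 0x86 = 0x9A
  0x9A ⊕ 0x16 = 0x8C
  0x8C ⊕ 0x4F = 0xC3
  0xC3 ⊕ 0x1F = 0xDC
  0xDC ⊕ 0x8C = 0x50

50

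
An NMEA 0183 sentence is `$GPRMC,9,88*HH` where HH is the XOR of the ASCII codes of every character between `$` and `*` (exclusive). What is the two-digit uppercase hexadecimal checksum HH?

XOR the ASCII codes of the payload characters:
  'G' = 0x47 → acc = 0x47
  'P' = 0x50 → acc = 0x17
  'R' = 0x52 → acc = 0x45
  'M' = 0x4D → acc = 0x08
  'C' = 0x43 → acc = 0x4B
  ',' = 0x2C → acc = 0x67
  '9' = 0x39 → acc = 0x5E
  ',' = 0x2C → acc = 0x72
  '8' = 0x38 → acc = 0x4A
  '8' = 0x38 → acc = 0x72
Checksum = 0x72.

72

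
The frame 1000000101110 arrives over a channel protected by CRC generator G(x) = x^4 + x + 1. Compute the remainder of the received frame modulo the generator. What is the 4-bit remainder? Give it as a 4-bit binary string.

Modulo-2 division of 1000000101110 by 10011:
  pos 0: 10000 XOR 10011 = 00011
  pos 3: 11001 XOR 10011 = 01010
  pos 4: 10100 XOR 10011 = 00111
  pos 6: 11111 XOR 10011 = 01100
  pos 7: 11001 XOR 10011 = 01010
  pos 8: 10100 XOR 10011 = 00111
Remainder = 0111 (nonzero — an error is detected).

0111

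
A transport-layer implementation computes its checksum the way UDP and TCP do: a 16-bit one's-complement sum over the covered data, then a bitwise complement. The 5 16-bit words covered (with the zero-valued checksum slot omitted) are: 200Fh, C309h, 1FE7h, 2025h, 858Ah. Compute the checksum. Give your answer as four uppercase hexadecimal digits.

5750

One's-complement addition (fold any carry out of bit 15 back into bit 0):
  0x200F + 0xC309 = 0x0E318
  0xE318 + 0x1FE7 = 0x102FF → wrap carry → 0x0300
  0x0300 + 0x2025 = 0x02325
  0x2325 + 0x858A = 0x0A8AF
One's-complement sum = 0xA8AF.
Checksum = ~0xA8AF & 0xFFFF = 0x5750.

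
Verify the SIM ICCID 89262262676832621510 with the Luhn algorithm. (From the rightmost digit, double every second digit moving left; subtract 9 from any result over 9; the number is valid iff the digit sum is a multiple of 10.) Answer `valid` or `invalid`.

valid

From the right, keep odd positions and double even positions (subtract 9 from any doubled value over 9):
  doubled (positions 2,4,...): 2 2 3 6 3 3 3 4 4 7 → sum 37
  kept (positions 1,3,...): 0 5 2 2 8 7 2 2 6 9 → sum 43
Total = 80.
80 mod 10 = 0, so the number is valid.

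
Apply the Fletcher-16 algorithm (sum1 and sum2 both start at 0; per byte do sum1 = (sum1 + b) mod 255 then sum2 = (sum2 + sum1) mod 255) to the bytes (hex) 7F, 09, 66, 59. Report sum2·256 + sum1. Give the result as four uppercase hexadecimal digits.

3F48

Running sums (mod 255):
  after byte 0 (7F): sum1=127, sum2=127
  after byte 1 (09): sum1=136, sum2=8
  after byte 2 (66): sum1=238, sum2=246
  after byte 3 (59): sum1=72, sum2=63
Checksum = sum2·256 + sum1 = 63·256 + 72 = 16200 = 0x3F48.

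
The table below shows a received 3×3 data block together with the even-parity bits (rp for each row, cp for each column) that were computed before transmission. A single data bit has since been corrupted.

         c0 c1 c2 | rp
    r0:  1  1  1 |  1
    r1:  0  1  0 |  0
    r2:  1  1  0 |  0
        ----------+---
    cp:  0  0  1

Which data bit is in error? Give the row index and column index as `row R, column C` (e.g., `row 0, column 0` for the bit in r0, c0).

Recompute each row's even parity and compare to rp:
  r0: data parity 1, sent rp 1 → ok
  r1: data parity 1, sent rp 0 → mismatch
  r2: data parity 0, sent rp 0 → ok
Recompute each column's even parity and compare to cp:
  c0: data parity 0, sent cp 0 → ok
  c1: data parity 1, sent cp 0 → mismatch
  c2: data parity 1, sent cp 1 → ok
Exactly one row (r1) and one column (c1) fail → the flipped bit is at their intersection.

row 1, column 1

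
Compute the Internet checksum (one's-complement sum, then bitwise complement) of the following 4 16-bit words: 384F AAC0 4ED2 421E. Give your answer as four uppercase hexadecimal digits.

8BFF

One's-complement addition (fold any carry out of bit 15 back into bit 0):
  0x384F + 0xAAC0 = 0x0E30F
  0xE30F + 0x4ED2 = 0x131E1 → wrap carry → 0x31E2
  0x31E2 + 0x421E = 0x07400
One's-complement sum = 0x7400.
Checksum = ~0x7400 & 0xFFFF = 0x8BFF.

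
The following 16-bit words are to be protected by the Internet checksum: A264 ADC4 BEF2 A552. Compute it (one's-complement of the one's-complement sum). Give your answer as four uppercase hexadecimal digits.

4B91

One's-complement addition (fold any carry out of bit 15 back into bit 0):
  0xA264 + 0xADC4 = 0x15028 → wrap carry → 0x5029
  0x5029 + 0xBEF2 = 0x10F1B → wrap carry → 0x0F1C
  0x0F1C + 0xA552 = 0x0B46E
One's-complement sum = 0xB46E.
Checksum = ~0xB46E & 0xFFFF = 0x4B91.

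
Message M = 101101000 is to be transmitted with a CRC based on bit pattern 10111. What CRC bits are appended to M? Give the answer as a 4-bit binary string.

0011

Append 4 zeros: 1011010000000. Divide by 10111 (XOR where the leading bit is 1):
  pos 0: 10110 XOR 10111 = 00001
  pos 4: 11000 XOR 10111 = 01111
  pos 5: 11110 XOR 10111 = 01001
  pos 6: 10010 XOR 10111 = 00101
  pos 8: 10100 XOR 10111 = 00011
Remainder (last 4 bits) = 0011. This is the CRC / FCS.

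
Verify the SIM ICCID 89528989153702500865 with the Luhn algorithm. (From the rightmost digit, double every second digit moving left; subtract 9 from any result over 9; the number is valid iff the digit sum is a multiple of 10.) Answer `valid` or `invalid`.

From the right, keep odd positions and double even positions (subtract 9 from any doubled value over 9):
  doubled (positions 2,4,...): 3 0 1 0 6 2 7 7 1 7 → sum 34
  kept (positions 1,3,...): 5 8 0 2 7 5 9 9 2 9 → sum 56
Total = 90.
90 mod 10 = 0, so the number is valid.

valid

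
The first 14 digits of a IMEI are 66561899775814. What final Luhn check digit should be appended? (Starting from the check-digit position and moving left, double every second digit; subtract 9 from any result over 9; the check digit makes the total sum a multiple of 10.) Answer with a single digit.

4

Partial digits right→left: 4 1 8 5 7 7 9 9 8 1 6 5 6 6
Double every second digit counting from the check-digit position (so the 1st, 3rd, 5th, ... of the partial from the right).
  doubled (with −9 where >9): 8 7 5 9 7 3 3 → sum 42
  kept as-is: 1 5 7 9 1 5 6 → sum 34
Total = 42 + 34 = 76.
Check digit = (10 − (76 mod 10)) mod 10 = 4.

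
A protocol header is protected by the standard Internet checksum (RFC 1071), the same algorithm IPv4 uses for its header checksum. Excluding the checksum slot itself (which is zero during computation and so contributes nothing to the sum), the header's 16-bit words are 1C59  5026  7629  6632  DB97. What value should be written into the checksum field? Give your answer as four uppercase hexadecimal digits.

One's-complement addition (fold any carry out of bit 15 back into bit 0):
  0x1C59 + 0x5026 = 0x06C7F
  0x6C7F + 0x7629 = 0x0E2A8
  0xE2A8 + 0x6632 = 0x148DA → wrap carry → 0x48DB
  0x48DB + 0xDB97 = 0x12472 → wrap carry → 0x2473
One's-complement sum = 0x2473.
Checksum = ~0x2473 & 0xFFFF = 0xDB8C.

DB8C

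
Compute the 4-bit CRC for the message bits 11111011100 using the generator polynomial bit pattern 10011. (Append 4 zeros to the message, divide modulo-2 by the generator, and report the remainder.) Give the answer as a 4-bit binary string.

0000

Append 4 zeros: 111110111000000. Divide by 10011 (XOR where the leading bit is 1):
  pos 0: 11111 XOR 10011 = 01100
  pos 1: 11000 XOR 10011 = 01011
  pos 2: 10111 XOR 10011 = 00100
  pos 4: 10011 XOR 10011 = 00000
Remainder (last 4 bits) = 0000. This is the CRC / FCS.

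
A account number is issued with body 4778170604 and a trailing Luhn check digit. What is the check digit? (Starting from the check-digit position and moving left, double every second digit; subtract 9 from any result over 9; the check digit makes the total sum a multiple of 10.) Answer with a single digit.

0

Partial digits right→left: 4 0 6 0 7 1 8 7 7 4
Double every second digit counting from the check-digit position (so the 1st, 3rd, 5th, ... of the partial from the right).
  doubled (with −9 where >9): 8 3 5 7 5 → sum 28
  kept as-is: 0 0 1 7 4 → sum 12
Total = 28 + 12 = 40.
Check digit = (10 − (40 mod 10)) mod 10 = 0.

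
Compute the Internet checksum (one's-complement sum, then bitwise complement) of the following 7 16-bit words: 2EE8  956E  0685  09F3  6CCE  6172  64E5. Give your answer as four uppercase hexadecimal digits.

F80A

One's-complement addition (fold any carry out of bit 15 back into bit 0):
  0x2EE8 + 0x956E = 0x0C456
  0xC456 + 0x0685 = 0x0CADB
  0xCADB + 0x09F3 = 0x0D4CE
  0xD4CE + 0x6CCE = 0x1419C → wrap carry → 0x419D
  0x419D + 0x6172 = 0x0A30F
  0xA30F + 0x64E5 = 0x107F4 → wrap carry → 0x07F5
One's-complement sum = 0x07F5.
Checksum = ~0x07F5 & 0xFFFF = 0xF80A.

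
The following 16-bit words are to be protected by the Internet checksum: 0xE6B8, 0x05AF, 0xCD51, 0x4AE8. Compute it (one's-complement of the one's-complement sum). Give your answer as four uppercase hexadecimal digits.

One's-complement addition (fold any carry out of bit 15 back into bit 0):
  0xE6B8 + 0x05AF = 0x0EC67
  0xEC67 + 0xCD51 = 0x1B9B8 → wrap carry → 0xB9B9
  0xB9B9 + 0x4AE8 = 0x104A1 → wrap carry → 0x04A2
One's-complement sum = 0x04A2.
Checksum = ~0x04A2 & 0xFFFF = 0xFB5D.

FB5D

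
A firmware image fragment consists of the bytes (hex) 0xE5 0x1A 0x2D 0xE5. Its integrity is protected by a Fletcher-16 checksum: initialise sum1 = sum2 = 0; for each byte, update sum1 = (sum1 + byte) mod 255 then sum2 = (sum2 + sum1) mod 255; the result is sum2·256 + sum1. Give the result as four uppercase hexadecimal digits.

Running sums (mod 255):
  after byte 0 (0xE5): sum1=229, sum2=229
  after byte 1 (0x1A): sum1=0, sum2=229
  after byte 2 (0x2D): sum1=45, sum2=19
  after byte 3 (0xE5): sum1=19, sum2=38
Checksum = sum2·256 + sum1 = 38·256 + 19 = 9747 = 0x2613.

2613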